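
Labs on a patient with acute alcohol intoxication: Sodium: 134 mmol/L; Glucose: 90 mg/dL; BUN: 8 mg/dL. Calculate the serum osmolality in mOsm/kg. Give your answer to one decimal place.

275.9 mOsm/kg

Calculated osmolality = 2·Na + glucose/18 + BUN/2.8
= 2·134 + 90/18 + 8/2.8
= 268 + 5 + 2.86
= 275.86 mOsm/kg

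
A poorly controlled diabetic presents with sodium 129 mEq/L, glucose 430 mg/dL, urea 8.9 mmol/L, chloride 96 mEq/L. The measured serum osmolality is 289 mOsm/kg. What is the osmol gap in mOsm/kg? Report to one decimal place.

-1.8 mOsm/kg

Calculated osmolality = 2·Na + glucose/18 + urea
= 2·129 + 430/18 + 8.9
= 258 + 23.89 + 8.90
= 290.79 mOsm/kg ≈ 290.8 mOsm/kg
Osmolar gap = measured − calculated = 289 − 290.8 = -1.8 mOsm/kg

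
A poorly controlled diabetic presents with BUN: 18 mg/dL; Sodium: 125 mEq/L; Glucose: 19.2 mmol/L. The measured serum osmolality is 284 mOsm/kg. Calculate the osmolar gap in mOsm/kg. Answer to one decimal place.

Calculated osmolality = 2·Na + glucose + BUN/2.8
= 2·125 + 19.2 + 18/2.8
= 250 + 19.20 + 6.43
= 275.63 mOsm/kg ≈ 275.6 mOsm/kg
Osmolar gap = measured − calculated = 284 − 275.6 = 8.4 mOsm/kg

8.4 mOsm/kg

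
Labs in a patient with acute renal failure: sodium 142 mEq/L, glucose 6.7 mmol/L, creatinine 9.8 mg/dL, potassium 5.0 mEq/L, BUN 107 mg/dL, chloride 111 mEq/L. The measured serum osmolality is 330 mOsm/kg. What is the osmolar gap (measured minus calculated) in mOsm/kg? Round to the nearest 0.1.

1.1 mOsm/kg

Calculated osmolality = 2·Na + glucose + BUN/2.8
= 2·142 + 6.7 + 107/2.8
= 284 + 6.70 + 38.21
= 328.91 mOsm/kg ≈ 328.9 mOsm/kg
Osmolar gap = measured − calculated = 330 − 328.9 = 1.1 mOsm/kg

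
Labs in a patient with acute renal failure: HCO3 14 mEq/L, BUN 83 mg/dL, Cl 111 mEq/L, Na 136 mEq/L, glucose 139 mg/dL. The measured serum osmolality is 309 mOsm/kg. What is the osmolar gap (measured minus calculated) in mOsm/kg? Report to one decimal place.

Calculated osmolality = 2·Na + glucose/18 + BUN/2.8
= 2·136 + 139/18 + 83/2.8
= 272 + 7.72 + 29.64
= 309.36 mOsm/kg ≈ 309.4 mOsm/kg
Osmolar gap = measured − calculated = 309 − 309.4 = -0.4 mOsm/kg

-0.4 mOsm/kg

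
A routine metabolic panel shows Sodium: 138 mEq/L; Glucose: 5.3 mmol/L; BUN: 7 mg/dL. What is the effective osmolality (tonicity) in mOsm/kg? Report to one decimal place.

281.3 mOsm/kg

Effective osmolality excludes urea (freely permeant across cell membranes):
2·Na + glucose
= 2·138 + 5.3
= 276 + 5.3
= 281.3 mOsm/kg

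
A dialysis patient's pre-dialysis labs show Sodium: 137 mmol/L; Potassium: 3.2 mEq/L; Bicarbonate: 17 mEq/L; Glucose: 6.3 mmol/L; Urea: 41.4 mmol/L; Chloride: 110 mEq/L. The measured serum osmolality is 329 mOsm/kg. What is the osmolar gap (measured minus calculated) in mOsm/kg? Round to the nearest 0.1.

7.3 mOsm/kg

Calculated osmolality = 2·Na + glucose + urea
= 2·137 + 6.3 + 41.4
= 274 + 6.30 + 41.40
= 321.7 mOsm/kg ≈ 321.7 mOsm/kg
Osmolar gap = measured − calculated = 329 − 321.7 = 7.3 mOsm/kg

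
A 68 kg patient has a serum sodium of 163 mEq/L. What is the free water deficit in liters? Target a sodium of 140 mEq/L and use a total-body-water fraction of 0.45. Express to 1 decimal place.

5.0 L

TBW = 0.45 · 68 = 30.6 L
Free water deficit = TBW · (Na/140 − 1)
= 30.6 · (163/140 − 1)
= 30.6 · 0.1643
= 5.03 L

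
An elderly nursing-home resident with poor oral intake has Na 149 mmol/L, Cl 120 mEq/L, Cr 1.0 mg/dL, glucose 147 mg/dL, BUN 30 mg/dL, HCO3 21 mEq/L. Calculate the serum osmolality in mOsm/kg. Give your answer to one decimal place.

Calculated osmolality = 2·Na + glucose/18 + BUN/2.8
= 2·149 + 147/18 + 30/2.8
= 298 + 8.17 + 10.71
= 316.88 mOsm/kg

316.9 mOsm/kg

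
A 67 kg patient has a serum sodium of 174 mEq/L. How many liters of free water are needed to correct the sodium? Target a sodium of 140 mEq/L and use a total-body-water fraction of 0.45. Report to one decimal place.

7.3 L

TBW = 0.45 · 67 = 30.15 L
Free water deficit = TBW · (Na/140 − 1)
= 30.15 · (174/140 − 1)
= 30.15 · 0.2429
= 7.32 L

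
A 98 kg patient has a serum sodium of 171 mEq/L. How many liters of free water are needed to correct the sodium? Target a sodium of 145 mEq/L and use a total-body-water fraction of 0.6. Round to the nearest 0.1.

TBW = 0.6 · 98 = 58.8 L
Free water deficit = TBW · (Na/145 − 1)
= 58.8 · (171/145 − 1)
= 58.8 · 0.1793
= 10.54 L

10.5 L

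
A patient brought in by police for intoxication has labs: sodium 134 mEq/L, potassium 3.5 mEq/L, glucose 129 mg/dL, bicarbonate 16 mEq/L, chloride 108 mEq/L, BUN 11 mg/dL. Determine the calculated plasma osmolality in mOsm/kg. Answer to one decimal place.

Calculated osmolality = 2·Na + glucose/18 + BUN/2.8
= 2·134 + 129/18 + 11/2.8
= 268 + 7.17 + 3.93
= 279.1 mOsm/kg

279.1 mOsm/kg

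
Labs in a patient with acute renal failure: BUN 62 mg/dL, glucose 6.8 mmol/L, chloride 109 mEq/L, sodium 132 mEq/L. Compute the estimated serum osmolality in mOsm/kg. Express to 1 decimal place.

Calculated osmolality = 2·Na + glucose + BUN/2.8
= 2·132 + 6.8 + 62/2.8
= 264 + 6.80 + 22.14
= 292.94 mOsm/kg

292.9 mOsm/kg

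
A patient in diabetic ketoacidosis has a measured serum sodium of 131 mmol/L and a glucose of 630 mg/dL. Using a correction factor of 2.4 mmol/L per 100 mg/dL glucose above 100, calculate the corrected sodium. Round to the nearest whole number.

Corrected Na = measured Na + 2.4 · (glucose − 100)/100
= 131 + 2.4 · (630 − 100)/100
= 131 + 12.7
= 143.7 mmol/L

144 mmol/L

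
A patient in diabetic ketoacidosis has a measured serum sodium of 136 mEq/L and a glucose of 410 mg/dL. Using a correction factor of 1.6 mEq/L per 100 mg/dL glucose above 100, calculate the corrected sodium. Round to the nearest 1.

Corrected Na = measured Na + 1.6 · (glucose − 100)/100
= 136 + 1.6 · (410 − 100)/100
= 136 + 5
= 141 mEq/L

141 mEq/L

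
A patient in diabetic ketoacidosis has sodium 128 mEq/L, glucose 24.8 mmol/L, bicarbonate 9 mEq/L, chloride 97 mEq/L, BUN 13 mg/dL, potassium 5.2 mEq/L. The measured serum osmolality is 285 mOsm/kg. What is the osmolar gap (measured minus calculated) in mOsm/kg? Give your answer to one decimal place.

Calculated osmolality = 2·Na + glucose + BUN/2.8
= 2·128 + 24.8 + 13/2.8
= 256 + 24.80 + 4.64
= 285.44 mOsm/kg ≈ 285.4 mOsm/kg
Osmolar gap = measured − calculated = 285 − 285.4 = -0.4 mOsm/kg

-0.4 mOsm/kg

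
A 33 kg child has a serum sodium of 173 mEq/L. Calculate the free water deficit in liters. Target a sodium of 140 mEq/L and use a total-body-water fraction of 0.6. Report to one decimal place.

4.7 L

TBW = 0.6 · 33 = 19.8 L
Free water deficit = TBW · (Na/140 − 1)
= 19.8 · (173/140 − 1)
= 19.8 · 0.2357
= 4.67 L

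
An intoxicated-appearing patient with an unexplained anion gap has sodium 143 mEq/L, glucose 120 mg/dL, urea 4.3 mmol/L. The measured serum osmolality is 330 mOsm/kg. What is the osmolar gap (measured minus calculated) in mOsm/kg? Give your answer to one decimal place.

33.0 mOsm/kg

Calculated osmolality = 2·Na + glucose/18 + urea
= 2·143 + 120/18 + 4.3
= 286 + 6.67 + 4.30
= 296.97 mOsm/kg ≈ 297.0 mOsm/kg
Osmolar gap = measured − calculated = 330 − 297.0 = 33.0 mOsm/kg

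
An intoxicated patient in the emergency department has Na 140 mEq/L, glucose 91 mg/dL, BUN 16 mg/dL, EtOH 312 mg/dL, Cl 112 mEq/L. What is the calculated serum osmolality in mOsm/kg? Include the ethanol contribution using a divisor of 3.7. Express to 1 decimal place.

Calculated osmolality = 2·Na + glucose/18 + BUN/2.8 + ethanol/3.7
= 2·140 + 91/18 + 16/2.8 + 312/3.7
= 280 + 5.06 + 5.71 + 84.32
= 375.09 mOsm/kg

375.1 mOsm/kg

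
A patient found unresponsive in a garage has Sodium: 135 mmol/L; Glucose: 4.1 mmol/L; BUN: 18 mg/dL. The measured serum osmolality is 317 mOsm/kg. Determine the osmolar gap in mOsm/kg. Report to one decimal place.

Calculated osmolality = 2·Na + glucose + BUN/2.8
= 2·135 + 4.1 + 18/2.8
= 270 + 4.10 + 6.43
= 280.53 mOsm/kg ≈ 280.5 mOsm/kg
Osmolar gap = measured − calculated = 317 − 280.5 = 36.5 mOsm/kg

36.5 mOsm/kg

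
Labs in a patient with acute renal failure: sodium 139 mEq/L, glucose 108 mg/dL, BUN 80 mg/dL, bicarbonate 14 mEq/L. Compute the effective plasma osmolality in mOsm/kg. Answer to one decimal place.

Effective osmolality excludes urea (freely permeant across cell membranes):
2·Na + glucose/18
= 2·139 + 108/18
= 278 + 6
= 284 mOsm/kg

284.0 mOsm/kg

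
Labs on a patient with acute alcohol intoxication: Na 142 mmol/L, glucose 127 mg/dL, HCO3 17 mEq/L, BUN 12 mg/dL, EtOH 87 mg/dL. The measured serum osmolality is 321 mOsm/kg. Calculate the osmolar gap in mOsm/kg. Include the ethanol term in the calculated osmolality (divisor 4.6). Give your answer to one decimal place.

Calculated osmolality = 2·Na + glucose/18 + BUN/2.8 + ethanol/4.6
= 2·142 + 127/18 + 12/2.8 + 87/4.6
= 284 + 7.06 + 4.29 + 18.91
= 314.26 mOsm/kg ≈ 314.3 mOsm/kg
Osmolar gap = measured − calculated = 321 − 314.3 = 6.7 mOsm/kg

6.7 mOsm/kg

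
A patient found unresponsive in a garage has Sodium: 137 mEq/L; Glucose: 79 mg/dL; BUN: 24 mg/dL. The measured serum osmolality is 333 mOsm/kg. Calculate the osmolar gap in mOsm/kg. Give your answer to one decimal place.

Calculated osmolality = 2·Na + glucose/18 + BUN/2.8
= 2·137 + 79/18 + 24/2.8
= 274 + 4.39 + 8.57
= 286.96 mOsm/kg ≈ 287.0 mOsm/kg
Osmolar gap = measured − calculated = 333 − 287.0 = 46.0 mOsm/kg

46.0 mOsm/kg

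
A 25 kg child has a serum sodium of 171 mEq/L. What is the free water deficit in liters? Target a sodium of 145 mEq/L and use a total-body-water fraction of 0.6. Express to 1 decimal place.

TBW = 0.6 · 25 = 15 L
Free water deficit = TBW · (Na/145 − 1)
= 15 · (171/145 − 1)
= 15 · 0.1793
= 2.69 L

2.7 L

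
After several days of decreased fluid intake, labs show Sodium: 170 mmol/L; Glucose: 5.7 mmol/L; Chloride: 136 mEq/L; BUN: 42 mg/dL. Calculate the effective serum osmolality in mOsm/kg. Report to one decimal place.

Effective osmolality excludes urea (freely permeant across cell membranes):
2·Na + glucose
= 2·170 + 5.7
= 340 + 5.7
= 345.7 mOsm/kg

345.7 mOsm/kg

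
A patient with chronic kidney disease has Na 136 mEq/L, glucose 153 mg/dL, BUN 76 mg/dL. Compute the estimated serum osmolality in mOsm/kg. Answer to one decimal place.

Calculated osmolality = 2·Na + glucose/18 + BUN/2.8
= 2·136 + 153/18 + 76/2.8
= 272 + 8.50 + 27.14
= 307.64 mOsm/kg

307.6 mOsm/kg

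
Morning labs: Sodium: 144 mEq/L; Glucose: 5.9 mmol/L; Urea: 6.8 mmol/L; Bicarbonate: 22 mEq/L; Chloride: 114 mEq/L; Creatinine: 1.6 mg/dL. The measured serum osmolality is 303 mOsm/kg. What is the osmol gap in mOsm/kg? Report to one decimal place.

Calculated osmolality = 2·Na + glucose + urea
= 2·144 + 5.9 + 6.8
= 288 + 5.90 + 6.80
= 300.7 mOsm/kg ≈ 300.7 mOsm/kg
Osmolar gap = measured − calculated = 303 − 300.7 = 2.3 mOsm/kg

2.3 mOsm/kg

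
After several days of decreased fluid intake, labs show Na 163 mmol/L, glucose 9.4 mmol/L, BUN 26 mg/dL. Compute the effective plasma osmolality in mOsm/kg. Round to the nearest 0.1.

Effective osmolality excludes urea (freely permeant across cell membranes):
2·Na + glucose
= 2·163 + 9.4
= 326 + 9.4
= 335.4 mOsm/kg

335.4 mOsm/kg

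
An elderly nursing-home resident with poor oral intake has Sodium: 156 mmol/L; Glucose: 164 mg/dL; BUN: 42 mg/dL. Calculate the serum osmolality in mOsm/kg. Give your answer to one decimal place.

Calculated osmolality = 2·Na + glucose/18 + BUN/2.8
= 2·156 + 164/18 + 42/2.8
= 312 + 9.11 + 15
= 336.11 mOsm/kg

336.1 mOsm/kg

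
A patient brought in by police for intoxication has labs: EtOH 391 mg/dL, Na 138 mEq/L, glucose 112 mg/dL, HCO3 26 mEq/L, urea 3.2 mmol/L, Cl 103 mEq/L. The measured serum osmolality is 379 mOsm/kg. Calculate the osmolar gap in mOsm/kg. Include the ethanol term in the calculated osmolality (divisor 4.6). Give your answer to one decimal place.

Calculated osmolality = 2·Na + glucose/18 + urea + ethanol/4.6
= 2·138 + 112/18 + 3.2 + 391/4.6
= 276 + 6.22 + 3.20 + 85
= 370.42 mOsm/kg ≈ 370.4 mOsm/kg
Osmolar gap = measured − calculated = 379 − 370.4 = 8.6 mOsm/kg

8.6 mOsm/kg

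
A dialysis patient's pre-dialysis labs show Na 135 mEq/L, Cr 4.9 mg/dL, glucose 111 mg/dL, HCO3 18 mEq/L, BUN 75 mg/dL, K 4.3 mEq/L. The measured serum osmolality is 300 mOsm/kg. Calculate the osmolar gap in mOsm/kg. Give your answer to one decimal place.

-3.0 mOsm/kg

Calculated osmolality = 2·Na + glucose/18 + BUN/2.8
= 2·135 + 111/18 + 75/2.8
= 270 + 6.17 + 26.79
= 302.96 mOsm/kg ≈ 303.0 mOsm/kg
Osmolar gap = measured − calculated = 300 − 303.0 = -3.0 mOsm/kg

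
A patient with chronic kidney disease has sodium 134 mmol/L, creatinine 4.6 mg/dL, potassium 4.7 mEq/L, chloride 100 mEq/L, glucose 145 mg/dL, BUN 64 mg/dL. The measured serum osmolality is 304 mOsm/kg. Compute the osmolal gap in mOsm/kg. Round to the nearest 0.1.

Calculated osmolality = 2·Na + glucose/18 + BUN/2.8
= 2·134 + 145/18 + 64/2.8
= 268 + 8.06 + 22.86
= 298.92 mOsm/kg ≈ 298.9 mOsm/kg
Osmolar gap = measured − calculated = 304 − 298.9 = 5.1 mOsm/kg

5.1 mOsm/kg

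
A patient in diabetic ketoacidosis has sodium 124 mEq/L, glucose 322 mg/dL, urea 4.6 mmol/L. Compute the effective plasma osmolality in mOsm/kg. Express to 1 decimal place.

Effective osmolality excludes urea (freely permeant across cell membranes):
2·Na + glucose/18
= 2·124 + 322/18
= 248 + 17.89
= 265.89 mOsm/kg

265.9 mOsm/kg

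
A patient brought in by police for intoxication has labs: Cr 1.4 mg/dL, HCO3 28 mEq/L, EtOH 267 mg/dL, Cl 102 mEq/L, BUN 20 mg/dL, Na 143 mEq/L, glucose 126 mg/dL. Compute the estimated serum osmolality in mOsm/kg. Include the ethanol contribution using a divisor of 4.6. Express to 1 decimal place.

Calculated osmolality = 2·Na + glucose/18 + BUN/2.8 + ethanol/4.6
= 2·143 + 126/18 + 20/2.8 + 267/4.6
= 286 + 7 + 7.14 + 58.04
= 358.18 mOsm/kg

358.2 mOsm/kg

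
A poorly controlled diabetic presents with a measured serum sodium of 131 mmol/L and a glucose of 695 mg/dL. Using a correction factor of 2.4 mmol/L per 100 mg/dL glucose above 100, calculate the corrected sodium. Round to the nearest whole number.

145 mmol/L

Corrected Na = measured Na + 2.4 · (glucose − 100)/100
= 131 + 2.4 · (695 − 100)/100
= 131 + 14.3
= 145.3 mmol/L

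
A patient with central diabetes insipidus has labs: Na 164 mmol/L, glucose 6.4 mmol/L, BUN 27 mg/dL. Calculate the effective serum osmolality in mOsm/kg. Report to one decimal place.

334.4 mOsm/kg

Effective osmolality excludes urea (freely permeant across cell membranes):
2·Na + glucose
= 2·164 + 6.4
= 328 + 6.4
= 334.4 mOsm/kg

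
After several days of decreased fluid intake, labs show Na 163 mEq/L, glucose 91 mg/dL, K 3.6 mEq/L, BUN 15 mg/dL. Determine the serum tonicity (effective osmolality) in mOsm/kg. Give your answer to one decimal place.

Effective osmolality excludes urea (freely permeant across cell membranes):
2·Na + glucose/18
= 2·163 + 91/18
= 326 + 5.06
= 331.06 mOsm/kg

331.1 mOsm/kg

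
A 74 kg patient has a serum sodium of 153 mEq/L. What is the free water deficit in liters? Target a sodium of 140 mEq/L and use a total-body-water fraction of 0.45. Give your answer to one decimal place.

TBW = 0.45 · 74 = 33.3 L
Free water deficit = TBW · (Na/140 − 1)
= 33.3 · (153/140 − 1)
= 33.3 · 0.0929
= 3.09 L

3.1 L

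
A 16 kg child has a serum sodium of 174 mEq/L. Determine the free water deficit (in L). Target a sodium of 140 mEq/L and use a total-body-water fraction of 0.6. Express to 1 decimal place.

TBW = 0.6 · 16 = 9.6 L
Free water deficit = TBW · (Na/140 − 1)
= 9.6 · (174/140 − 1)
= 9.6 · 0.2429
= 2.33 L

2.3 L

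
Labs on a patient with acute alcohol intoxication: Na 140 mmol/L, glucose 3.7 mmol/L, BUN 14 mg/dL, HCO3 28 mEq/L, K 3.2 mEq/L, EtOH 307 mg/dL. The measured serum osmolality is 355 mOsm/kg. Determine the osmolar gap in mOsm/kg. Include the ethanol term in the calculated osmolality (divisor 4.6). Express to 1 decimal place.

-0.4 mOsm/kg

Calculated osmolality = 2·Na + glucose + BUN/2.8 + ethanol/4.6
= 2·140 + 3.7 + 14/2.8 + 307/4.6
= 280 + 3.70 + 5 + 66.74
= 355.44 mOsm/kg ≈ 355.4 mOsm/kg
Osmolar gap = measured − calculated = 355 − 355.4 = -0.4 mOsm/kg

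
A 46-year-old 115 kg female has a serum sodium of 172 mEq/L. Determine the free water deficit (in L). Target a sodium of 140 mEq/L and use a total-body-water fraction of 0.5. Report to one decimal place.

13.1 L

TBW = 0.5 · 115 = 57.5 L
Free water deficit = TBW · (Na/140 − 1)
= 57.5 · (172/140 − 1)
= 57.5 · 0.2286
= 13.14 L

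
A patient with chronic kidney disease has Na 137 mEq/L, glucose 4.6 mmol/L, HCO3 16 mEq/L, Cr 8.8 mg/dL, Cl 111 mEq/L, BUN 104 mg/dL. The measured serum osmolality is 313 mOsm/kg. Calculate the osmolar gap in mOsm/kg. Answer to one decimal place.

-2.7 mOsm/kg

Calculated osmolality = 2·Na + glucose + BUN/2.8
= 2·137 + 4.6 + 104/2.8
= 274 + 4.60 + 37.14
= 315.74 mOsm/kg ≈ 315.7 mOsm/kg
Osmolar gap = measured − calculated = 313 − 315.7 = -2.7 mOsm/kg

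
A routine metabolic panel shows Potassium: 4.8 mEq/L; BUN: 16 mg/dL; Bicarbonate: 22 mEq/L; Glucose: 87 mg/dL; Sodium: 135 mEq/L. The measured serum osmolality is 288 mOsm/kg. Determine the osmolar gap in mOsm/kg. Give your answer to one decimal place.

Calculated osmolality = 2·Na + glucose/18 + BUN/2.8
= 2·135 + 87/18 + 16/2.8
= 270 + 4.83 + 5.71
= 280.54 mOsm/kg ≈ 280.5 mOsm/kg
Osmolar gap = measured − calculated = 288 − 280.5 = 7.5 mOsm/kg

7.5 mOsm/kg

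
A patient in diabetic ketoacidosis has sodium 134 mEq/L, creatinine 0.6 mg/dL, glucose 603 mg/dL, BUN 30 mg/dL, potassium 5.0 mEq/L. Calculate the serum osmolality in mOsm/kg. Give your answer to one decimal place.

312.2 mOsm/kg

Calculated osmolality = 2·Na + glucose/18 + BUN/2.8
= 2·134 + 603/18 + 30/2.8
= 268 + 33.50 + 10.71
= 312.21 mOsm/kg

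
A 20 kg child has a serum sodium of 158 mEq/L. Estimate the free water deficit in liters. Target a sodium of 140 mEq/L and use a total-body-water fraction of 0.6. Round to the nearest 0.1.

1.5 L

TBW = 0.6 · 20 = 12 L
Free water deficit = TBW · (Na/140 − 1)
= 12 · (158/140 − 1)
= 12 · 0.1286
= 1.54 L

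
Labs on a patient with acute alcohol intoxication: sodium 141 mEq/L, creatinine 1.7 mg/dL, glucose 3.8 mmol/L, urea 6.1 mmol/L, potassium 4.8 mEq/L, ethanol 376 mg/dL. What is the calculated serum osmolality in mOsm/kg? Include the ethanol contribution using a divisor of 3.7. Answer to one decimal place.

Calculated osmolality = 2·Na + glucose + urea + ethanol/3.7
= 2·141 + 3.8 + 6.1 + 376/3.7
= 282 + 3.80 + 6.10 + 101.62
= 393.52 mOsm/kg

393.5 mOsm/kg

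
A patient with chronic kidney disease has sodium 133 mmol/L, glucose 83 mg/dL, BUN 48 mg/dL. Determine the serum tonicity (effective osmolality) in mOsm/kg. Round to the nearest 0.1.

270.6 mOsm/kg

Effective osmolality excludes urea (freely permeant across cell membranes):
2·Na + glucose/18
= 2·133 + 83/18
= 266 + 4.61
= 270.61 mOsm/kg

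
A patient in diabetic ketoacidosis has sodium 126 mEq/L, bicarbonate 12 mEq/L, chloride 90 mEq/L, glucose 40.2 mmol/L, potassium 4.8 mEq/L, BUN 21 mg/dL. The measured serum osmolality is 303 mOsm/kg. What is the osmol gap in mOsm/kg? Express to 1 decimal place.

3.3 mOsm/kg

Calculated osmolality = 2·Na + glucose + BUN/2.8
= 2·126 + 40.2 + 21/2.8
= 252 + 40.20 + 7.50
= 299.7 mOsm/kg ≈ 299.7 mOsm/kg
Osmolar gap = measured − calculated = 303 − 299.7 = 3.3 mOsm/kg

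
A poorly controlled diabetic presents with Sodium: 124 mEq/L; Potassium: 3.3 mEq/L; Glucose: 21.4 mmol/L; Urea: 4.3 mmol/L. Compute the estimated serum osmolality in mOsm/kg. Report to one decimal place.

273.7 mOsm/kg

Calculated osmolality = 2·Na + glucose + urea
= 2·124 + 21.4 + 4.3
= 248 + 21.40 + 4.30
= 273.7 mOsm/kg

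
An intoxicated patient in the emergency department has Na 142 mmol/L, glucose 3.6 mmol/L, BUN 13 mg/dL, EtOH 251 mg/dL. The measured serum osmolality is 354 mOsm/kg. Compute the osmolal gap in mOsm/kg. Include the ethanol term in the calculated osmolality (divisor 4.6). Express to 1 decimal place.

Calculated osmolality = 2·Na + glucose + BUN/2.8 + ethanol/4.6
= 2·142 + 3.6 + 13/2.8 + 251/4.6
= 284 + 3.60 + 4.64 + 54.57
= 346.81 mOsm/kg ≈ 346.8 mOsm/kg
Osmolar gap = measured − calculated = 354 − 346.8 = 7.2 mOsm/kg

7.2 mOsm/kg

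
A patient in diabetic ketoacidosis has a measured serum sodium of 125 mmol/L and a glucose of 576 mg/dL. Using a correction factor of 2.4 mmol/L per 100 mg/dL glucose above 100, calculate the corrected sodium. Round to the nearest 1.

Corrected Na = measured Na + 2.4 · (glucose − 100)/100
= 125 + 2.4 · (576 − 100)/100
= 125 + 11.4
= 136.4 mmol/L

136 mmol/L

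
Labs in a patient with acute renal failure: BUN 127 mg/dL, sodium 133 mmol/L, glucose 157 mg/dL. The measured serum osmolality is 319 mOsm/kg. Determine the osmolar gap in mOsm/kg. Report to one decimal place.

-1.1 mOsm/kg

Calculated osmolality = 2·Na + glucose/18 + BUN/2.8
= 2·133 + 157/18 + 127/2.8
= 266 + 8.72 + 45.36
= 320.08 mOsm/kg ≈ 320.1 mOsm/kg
Osmolar gap = measured − calculated = 319 − 320.1 = -1.1 mOsm/kg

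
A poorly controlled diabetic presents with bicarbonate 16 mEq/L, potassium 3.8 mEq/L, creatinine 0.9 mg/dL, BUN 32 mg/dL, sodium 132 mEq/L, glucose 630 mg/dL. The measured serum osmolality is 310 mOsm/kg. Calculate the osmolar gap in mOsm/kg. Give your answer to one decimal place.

Calculated osmolality = 2·Na + glucose/18 + BUN/2.8
= 2·132 + 630/18 + 32/2.8
= 264 + 35 + 11.43
= 310.43 mOsm/kg ≈ 310.4 mOsm/kg
Osmolar gap = measured − calculated = 310 − 310.4 = -0.4 mOsm/kg

-0.4 mOsm/kg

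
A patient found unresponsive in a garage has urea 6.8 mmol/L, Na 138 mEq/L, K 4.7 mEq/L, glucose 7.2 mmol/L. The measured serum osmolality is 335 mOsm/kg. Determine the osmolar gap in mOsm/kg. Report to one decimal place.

Calculated osmolality = 2·Na + glucose + urea
= 2·138 + 7.2 + 6.8
= 276 + 7.20 + 6.80
= 290 mOsm/kg ≈ 290.0 mOsm/kg
Osmolar gap = measured − calculated = 335 − 290.0 = 45.0 mOsm/kg

45.0 mOsm/kg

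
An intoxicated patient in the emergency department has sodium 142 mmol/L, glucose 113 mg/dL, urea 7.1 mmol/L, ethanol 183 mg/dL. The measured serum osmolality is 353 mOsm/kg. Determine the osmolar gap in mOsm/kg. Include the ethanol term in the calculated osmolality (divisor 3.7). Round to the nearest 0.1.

Calculated osmolality = 2·Na + glucose/18 + urea + ethanol/3.7
= 2·142 + 113/18 + 7.1 + 183/3.7
= 284 + 6.28 + 7.10 + 49.46
= 346.84 mOsm/kg ≈ 346.8 mOsm/kg
Osmolar gap = measured − calculated = 353 − 346.8 = 6.2 mOsm/kg

6.2 mOsm/kg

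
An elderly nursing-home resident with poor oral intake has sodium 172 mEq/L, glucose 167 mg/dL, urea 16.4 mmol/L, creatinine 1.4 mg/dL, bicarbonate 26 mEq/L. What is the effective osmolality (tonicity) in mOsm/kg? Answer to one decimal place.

Effective osmolality excludes urea (freely permeant across cell membranes):
2·Na + glucose/18
= 2·172 + 167/18
= 344 + 9.28
= 353.28 mOsm/kg

353.3 mOsm/kg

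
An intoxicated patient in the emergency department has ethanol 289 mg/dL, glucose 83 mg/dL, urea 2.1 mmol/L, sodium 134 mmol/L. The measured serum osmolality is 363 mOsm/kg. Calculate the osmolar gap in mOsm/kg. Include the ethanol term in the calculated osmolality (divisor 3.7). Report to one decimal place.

10.2 mOsm/kg

Calculated osmolality = 2·Na + glucose/18 + urea + ethanol/3.7
= 2·134 + 83/18 + 2.1 + 289/3.7
= 268 + 4.61 + 2.10 + 78.11
= 352.82 mOsm/kg ≈ 352.8 mOsm/kg
Osmolar gap = measured − calculated = 363 − 352.8 = 10.2 mOsm/kg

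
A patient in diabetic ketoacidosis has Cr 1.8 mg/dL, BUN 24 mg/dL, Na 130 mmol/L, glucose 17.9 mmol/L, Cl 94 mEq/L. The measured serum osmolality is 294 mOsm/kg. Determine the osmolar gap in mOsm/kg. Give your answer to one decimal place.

7.5 mOsm/kg

Calculated osmolality = 2·Na + glucose + BUN/2.8
= 2·130 + 17.9 + 24/2.8
= 260 + 17.90 + 8.57
= 286.47 mOsm/kg ≈ 286.5 mOsm/kg
Osmolar gap = measured − calculated = 294 − 286.5 = 7.5 mOsm/kg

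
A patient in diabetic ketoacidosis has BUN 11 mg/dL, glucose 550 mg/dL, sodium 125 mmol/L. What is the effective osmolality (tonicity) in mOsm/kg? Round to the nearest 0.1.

Effective osmolality excludes urea (freely permeant across cell membranes):
2·Na + glucose/18
= 2·125 + 550/18
= 250 + 30.56
= 280.56 mOsm/kg

280.6 mOsm/kg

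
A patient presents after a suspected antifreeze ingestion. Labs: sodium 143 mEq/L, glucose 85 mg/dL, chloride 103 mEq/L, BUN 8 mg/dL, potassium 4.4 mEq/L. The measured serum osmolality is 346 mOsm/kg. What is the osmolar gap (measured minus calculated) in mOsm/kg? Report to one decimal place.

52.4 mOsm/kg

Calculated osmolality = 2·Na + glucose/18 + BUN/2.8
= 2·143 + 85/18 + 8/2.8
= 286 + 4.72 + 2.86
= 293.58 mOsm/kg ≈ 293.6 mOsm/kg
Osmolar gap = measured − calculated = 346 − 293.6 = 52.4 mOsm/kg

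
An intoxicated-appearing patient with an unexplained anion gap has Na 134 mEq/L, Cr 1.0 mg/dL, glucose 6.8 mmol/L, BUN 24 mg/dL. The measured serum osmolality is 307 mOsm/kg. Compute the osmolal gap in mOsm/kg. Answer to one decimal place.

23.6 mOsm/kg

Calculated osmolality = 2·Na + glucose + BUN/2.8
= 2·134 + 6.8 + 24/2.8
= 268 + 6.80 + 8.57
= 283.37 mOsm/kg ≈ 283.4 mOsm/kg
Osmolar gap = measured − calculated = 307 − 283.4 = 23.6 mOsm/kg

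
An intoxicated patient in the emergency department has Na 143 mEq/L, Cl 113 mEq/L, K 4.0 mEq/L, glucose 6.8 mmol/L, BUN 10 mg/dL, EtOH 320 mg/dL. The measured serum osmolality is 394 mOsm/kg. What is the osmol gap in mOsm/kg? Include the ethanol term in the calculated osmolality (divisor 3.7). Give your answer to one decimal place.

Calculated osmolality = 2·Na + glucose + BUN/2.8 + ethanol/3.7
= 2·143 + 6.8 + 10/2.8 + 320/3.7
= 286 + 6.80 + 3.57 + 86.49
= 382.86 mOsm/kg ≈ 382.9 mOsm/kg
Osmolar gap = measured − calculated = 394 − 382.9 = 11.1 mOsm/kg

11.1 mOsm/kg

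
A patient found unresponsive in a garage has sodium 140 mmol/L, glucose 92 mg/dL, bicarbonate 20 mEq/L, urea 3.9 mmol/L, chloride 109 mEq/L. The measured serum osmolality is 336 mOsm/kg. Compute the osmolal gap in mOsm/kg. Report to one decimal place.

47.0 mOsm/kg

Calculated osmolality = 2·Na + glucose/18 + urea
= 2·140 + 92/18 + 3.9
= 280 + 5.11 + 3.90
= 289.01 mOsm/kg ≈ 289.0 mOsm/kg
Osmolar gap = measured − calculated = 336 − 289.0 = 47.0 mOsm/kg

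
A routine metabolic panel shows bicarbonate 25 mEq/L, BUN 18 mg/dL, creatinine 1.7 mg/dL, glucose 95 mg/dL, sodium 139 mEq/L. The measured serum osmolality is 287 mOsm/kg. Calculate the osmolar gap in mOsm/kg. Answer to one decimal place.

-2.7 mOsm/kg

Calculated osmolality = 2·Na + glucose/18 + BUN/2.8
= 2·139 + 95/18 + 18/2.8
= 278 + 5.28 + 6.43
= 289.71 mOsm/kg ≈ 289.7 mOsm/kg
Osmolar gap = measured − calculated = 287 − 289.7 = -2.7 mOsm/kg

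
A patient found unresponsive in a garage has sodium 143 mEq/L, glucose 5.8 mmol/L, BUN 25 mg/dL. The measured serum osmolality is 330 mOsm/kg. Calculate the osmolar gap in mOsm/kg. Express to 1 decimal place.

29.3 mOsm/kg

Calculated osmolality = 2·Na + glucose + BUN/2.8
= 2·143 + 5.8 + 25/2.8
= 286 + 5.80 + 8.93
= 300.73 mOsm/kg ≈ 300.7 mOsm/kg
Osmolar gap = measured − calculated = 330 − 300.7 = 29.3 mOsm/kg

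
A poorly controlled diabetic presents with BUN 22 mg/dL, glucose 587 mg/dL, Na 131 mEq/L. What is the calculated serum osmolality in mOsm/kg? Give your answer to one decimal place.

302.5 mOsm/kg

Calculated osmolality = 2·Na + glucose/18 + BUN/2.8
= 2·131 + 587/18 + 22/2.8
= 262 + 32.61 + 7.86
= 302.47 mOsm/kg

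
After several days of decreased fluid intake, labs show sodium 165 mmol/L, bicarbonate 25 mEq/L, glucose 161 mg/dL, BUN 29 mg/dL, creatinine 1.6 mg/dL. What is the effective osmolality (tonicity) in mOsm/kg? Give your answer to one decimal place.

338.9 mOsm/kg

Effective osmolality excludes urea (freely permeant across cell membranes):
2·Na + glucose/18
= 2·165 + 161/18
= 330 + 8.94
= 338.94 mOsm/kg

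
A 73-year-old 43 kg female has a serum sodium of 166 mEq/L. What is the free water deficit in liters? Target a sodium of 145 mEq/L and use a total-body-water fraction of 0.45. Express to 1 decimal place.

2.8 L

TBW = 0.45 · 43 = 19.35 L
Free water deficit = TBW · (Na/145 − 1)
= 19.35 · (166/145 − 1)
= 19.35 · 0.1448
= 2.8 L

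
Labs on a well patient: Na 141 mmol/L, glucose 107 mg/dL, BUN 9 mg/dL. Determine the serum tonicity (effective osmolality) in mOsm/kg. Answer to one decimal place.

287.9 mOsm/kg

Effective osmolality excludes urea (freely permeant across cell membranes):
2·Na + glucose/18
= 2·141 + 107/18
= 282 + 5.94
= 287.94 mOsm/kg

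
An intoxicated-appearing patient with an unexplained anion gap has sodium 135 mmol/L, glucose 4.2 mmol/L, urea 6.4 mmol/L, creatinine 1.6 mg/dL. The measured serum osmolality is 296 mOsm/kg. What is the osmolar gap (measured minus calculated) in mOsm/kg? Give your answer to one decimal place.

Calculated osmolality = 2·Na + glucose + urea
= 2·135 + 4.2 + 6.4
= 270 + 4.20 + 6.40
= 280.6 mOsm/kg ≈ 280.6 mOsm/kg
Osmolar gap = measured − calculated = 296 − 280.6 = 15.4 mOsm/kg

15.4 mOsm/kg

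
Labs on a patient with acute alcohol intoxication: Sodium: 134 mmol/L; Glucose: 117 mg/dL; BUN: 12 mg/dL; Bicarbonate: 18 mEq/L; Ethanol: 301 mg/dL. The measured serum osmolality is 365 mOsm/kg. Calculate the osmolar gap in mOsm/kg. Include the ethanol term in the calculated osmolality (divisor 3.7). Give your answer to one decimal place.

Calculated osmolality = 2·Na + glucose/18 + BUN/2.8 + ethanol/3.7
= 2·134 + 117/18 + 12/2.8 + 301/3.7
= 268 + 6.50 + 4.29 + 81.35
= 360.14 mOsm/kg ≈ 360.1 mOsm/kg
Osmolar gap = measured − calculated = 365 − 360.1 = 4.9 mOsm/kg

4.9 mOsm/kg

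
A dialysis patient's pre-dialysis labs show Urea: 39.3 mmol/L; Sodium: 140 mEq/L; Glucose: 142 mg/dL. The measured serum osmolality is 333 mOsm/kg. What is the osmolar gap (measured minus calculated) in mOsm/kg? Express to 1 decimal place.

Calculated osmolality = 2·Na + glucose/18 + urea
= 2·140 + 142/18 + 39.3
= 280 + 7.89 + 39.30
= 327.19 mOsm/kg ≈ 327.2 mOsm/kg
Osmolar gap = measured − calculated = 333 − 327.2 = 5.8 mOsm/kg

5.8 mOsm/kg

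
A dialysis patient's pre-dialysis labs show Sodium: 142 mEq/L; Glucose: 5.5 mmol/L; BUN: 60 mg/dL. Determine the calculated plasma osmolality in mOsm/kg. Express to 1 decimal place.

Calculated osmolality = 2·Na + glucose + BUN/2.8
= 2·142 + 5.5 + 60/2.8
= 284 + 5.50 + 21.43
= 310.93 mOsm/kg

310.9 mOsm/kg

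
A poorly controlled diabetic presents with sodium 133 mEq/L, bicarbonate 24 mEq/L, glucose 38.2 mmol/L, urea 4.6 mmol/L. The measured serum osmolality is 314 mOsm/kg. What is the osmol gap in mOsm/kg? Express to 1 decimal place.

5.2 mOsm/kg

Calculated osmolality = 2·Na + glucose + urea
= 2·133 + 38.2 + 4.6
= 266 + 38.20 + 4.60
= 308.8 mOsm/kg ≈ 308.8 mOsm/kg
Osmolar gap = measured − calculated = 314 − 308.8 = 5.2 mOsm/kg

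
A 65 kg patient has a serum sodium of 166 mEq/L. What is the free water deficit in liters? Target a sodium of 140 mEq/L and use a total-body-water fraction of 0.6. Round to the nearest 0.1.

TBW = 0.6 · 65 = 39 L
Free water deficit = TBW · (Na/140 − 1)
= 39 · (166/140 − 1)
= 39 · 0.1857
= 7.24 L

7.2 L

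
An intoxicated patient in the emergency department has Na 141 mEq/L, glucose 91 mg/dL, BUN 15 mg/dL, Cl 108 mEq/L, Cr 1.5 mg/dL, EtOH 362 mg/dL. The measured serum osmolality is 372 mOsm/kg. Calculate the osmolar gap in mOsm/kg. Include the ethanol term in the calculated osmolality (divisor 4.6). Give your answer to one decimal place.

0.9 mOsm/kg

Calculated osmolality = 2·Na + glucose/18 + BUN/2.8 + ethanol/4.6
= 2·141 + 91/18 + 15/2.8 + 362/4.6
= 282 + 5.06 + 5.36 + 78.70
= 371.12 mOsm/kg ≈ 371.1 mOsm/kg
Osmolar gap = measured − calculated = 372 − 371.1 = 0.9 mOsm/kg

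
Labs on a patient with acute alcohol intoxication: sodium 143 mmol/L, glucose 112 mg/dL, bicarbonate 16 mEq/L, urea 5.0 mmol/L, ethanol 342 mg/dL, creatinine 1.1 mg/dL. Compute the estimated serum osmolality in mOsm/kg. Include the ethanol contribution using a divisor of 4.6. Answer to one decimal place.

371.6 mOsm/kg

Calculated osmolality = 2·Na + glucose/18 + urea + ethanol/4.6
= 2·143 + 112/18 + 5 + 342/4.6
= 286 + 6.22 + 5 + 74.35
= 371.57 mOsm/kg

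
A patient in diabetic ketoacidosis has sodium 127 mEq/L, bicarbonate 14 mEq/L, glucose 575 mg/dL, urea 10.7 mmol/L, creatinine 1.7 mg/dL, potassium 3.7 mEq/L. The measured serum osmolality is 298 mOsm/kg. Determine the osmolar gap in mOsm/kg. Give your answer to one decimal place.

1.4 mOsm/kg

Calculated osmolality = 2·Na + glucose/18 + urea
= 2·127 + 575/18 + 10.7
= 254 + 31.94 + 10.70
= 296.64 mOsm/kg ≈ 296.6 mOsm/kg
Osmolar gap = measured − calculated = 298 − 296.6 = 1.4 mOsm/kg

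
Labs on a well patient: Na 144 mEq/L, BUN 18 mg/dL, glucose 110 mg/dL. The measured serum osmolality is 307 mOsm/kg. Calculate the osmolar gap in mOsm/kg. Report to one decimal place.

Calculated osmolality = 2·Na + glucose/18 + BUN/2.8
= 2·144 + 110/18 + 18/2.8
= 288 + 6.11 + 6.43
= 300.54 mOsm/kg ≈ 300.5 mOsm/kg
Osmolar gap = measured − calculated = 307 − 300.5 = 6.5 mOsm/kg

6.5 mOsm/kg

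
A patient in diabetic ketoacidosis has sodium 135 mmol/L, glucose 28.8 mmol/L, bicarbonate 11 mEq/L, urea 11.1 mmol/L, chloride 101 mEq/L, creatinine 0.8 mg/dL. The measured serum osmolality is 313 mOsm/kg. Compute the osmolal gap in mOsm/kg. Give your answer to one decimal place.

3.1 mOsm/kg

Calculated osmolality = 2·Na + glucose + urea
= 2·135 + 28.8 + 11.1
= 270 + 28.80 + 11.10
= 309.9 mOsm/kg ≈ 309.9 mOsm/kg
Osmolar gap = measured − calculated = 313 − 309.9 = 3.1 mOsm/kg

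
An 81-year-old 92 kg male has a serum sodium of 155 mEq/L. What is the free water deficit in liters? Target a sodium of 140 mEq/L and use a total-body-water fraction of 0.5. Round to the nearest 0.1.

4.9 L

TBW = 0.5 · 92 = 46 L
Free water deficit = TBW · (Na/140 − 1)
= 46 · (155/140 − 1)
= 46 · 0.1071
= 4.93 L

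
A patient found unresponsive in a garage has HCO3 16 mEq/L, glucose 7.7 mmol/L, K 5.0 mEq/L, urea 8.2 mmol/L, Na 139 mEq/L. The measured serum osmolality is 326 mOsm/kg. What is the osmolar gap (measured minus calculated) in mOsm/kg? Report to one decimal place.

Calculated osmolality = 2·Na + glucose + urea
= 2·139 + 7.7 + 8.2
= 278 + 7.70 + 8.20
= 293.9 mOsm/kg ≈ 293.9 mOsm/kg
Osmolar gap = measured − calculated = 326 − 293.9 = 32.1 mOsm/kg

32.1 mOsm/kg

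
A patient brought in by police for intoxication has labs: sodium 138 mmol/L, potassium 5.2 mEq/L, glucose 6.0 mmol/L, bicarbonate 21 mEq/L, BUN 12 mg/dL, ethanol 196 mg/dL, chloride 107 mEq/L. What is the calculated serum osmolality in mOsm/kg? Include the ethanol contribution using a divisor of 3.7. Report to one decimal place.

339.3 mOsm/kg

Calculated osmolality = 2·Na + glucose + BUN/2.8 + ethanol/3.7
= 2·138 + 6 + 12/2.8 + 196/3.7
= 276 + 6 + 4.29 + 52.97
= 339.26 mOsm/kg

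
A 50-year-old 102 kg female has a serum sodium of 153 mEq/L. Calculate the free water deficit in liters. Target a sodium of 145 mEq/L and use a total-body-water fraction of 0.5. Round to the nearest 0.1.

2.8 L

TBW = 0.5 · 102 = 51 L
Free water deficit = TBW · (Na/145 − 1)
= 51 · (153/145 − 1)
= 51 · 0.0552
= 2.82 L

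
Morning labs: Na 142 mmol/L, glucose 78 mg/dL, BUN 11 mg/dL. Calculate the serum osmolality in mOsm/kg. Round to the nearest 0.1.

Calculated osmolality = 2·Na + glucose/18 + BUN/2.8
= 2·142 + 78/18 + 11/2.8
= 284 + 4.33 + 3.93
= 292.26 mOsm/kg

292.3 mOsm/kg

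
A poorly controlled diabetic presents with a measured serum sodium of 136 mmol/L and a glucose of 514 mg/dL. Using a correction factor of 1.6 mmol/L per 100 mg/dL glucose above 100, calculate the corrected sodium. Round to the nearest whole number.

Corrected Na = measured Na + 1.6 · (glucose − 100)/100
= 136 + 1.6 · (514 − 100)/100
= 136 + 6.6
= 142.6 mmol/L

143 mmol/L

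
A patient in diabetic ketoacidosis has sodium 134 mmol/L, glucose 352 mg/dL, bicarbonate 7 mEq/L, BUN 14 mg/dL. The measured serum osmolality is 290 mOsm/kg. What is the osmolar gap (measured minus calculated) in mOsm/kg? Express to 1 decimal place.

Calculated osmolality = 2·Na + glucose/18 + BUN/2.8
= 2·134 + 352/18 + 14/2.8
= 268 + 19.56 + 5
= 292.56 mOsm/kg ≈ 292.6 mOsm/kg
Osmolar gap = measured − calculated = 290 − 292.6 = -2.6 mOsm/kg

-2.6 mOsm/kg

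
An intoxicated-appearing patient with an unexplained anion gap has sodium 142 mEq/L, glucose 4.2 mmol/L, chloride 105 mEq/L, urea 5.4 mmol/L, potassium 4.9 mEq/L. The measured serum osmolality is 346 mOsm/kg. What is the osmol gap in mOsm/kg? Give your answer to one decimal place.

52.4 mOsm/kg

Calculated osmolality = 2·Na + glucose + urea
= 2·142 + 4.2 + 5.4
= 284 + 4.20 + 5.40
= 293.6 mOsm/kg ≈ 293.6 mOsm/kg
Osmolar gap = measured − calculated = 346 − 293.6 = 52.4 mOsm/kg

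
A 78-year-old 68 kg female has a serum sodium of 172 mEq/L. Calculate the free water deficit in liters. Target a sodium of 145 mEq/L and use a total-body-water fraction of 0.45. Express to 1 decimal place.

5.7 L

TBW = 0.45 · 68 = 30.6 L
Free water deficit = TBW · (Na/145 − 1)
= 30.6 · (172/145 − 1)
= 30.6 · 0.1862
= 5.7 L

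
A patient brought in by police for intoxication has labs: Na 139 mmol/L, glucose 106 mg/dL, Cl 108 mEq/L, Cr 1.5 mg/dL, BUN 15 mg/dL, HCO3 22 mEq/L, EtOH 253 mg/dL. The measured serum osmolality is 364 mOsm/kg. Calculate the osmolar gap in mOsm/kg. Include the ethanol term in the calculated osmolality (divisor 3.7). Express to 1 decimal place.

Calculated osmolality = 2·Na + glucose/18 + BUN/2.8 + ethanol/3.7
= 2·139 + 106/18 + 15/2.8 + 253/3.7
= 278 + 5.89 + 5.36 + 68.38
= 357.63 mOsm/kg ≈ 357.6 mOsm/kg
Osmolar gap = measured − calculated = 364 − 357.6 = 6.4 mOsm/kg

6.4 mOsm/kg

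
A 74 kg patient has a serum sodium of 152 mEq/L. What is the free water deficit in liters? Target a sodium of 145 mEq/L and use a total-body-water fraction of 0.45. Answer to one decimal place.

TBW = 0.45 · 74 = 33.3 L
Free water deficit = TBW · (Na/145 − 1)
= 33.3 · (152/145 − 1)
= 33.3 · 0.0483
= 1.61 L

1.6 L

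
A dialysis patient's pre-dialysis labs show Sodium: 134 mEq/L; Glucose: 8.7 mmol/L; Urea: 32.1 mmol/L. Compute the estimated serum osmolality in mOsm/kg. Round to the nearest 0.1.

Calculated osmolality = 2·Na + glucose + urea
= 2·134 + 8.7 + 32.1
= 268 + 8.70 + 32.10
= 308.8 mOsm/kg

308.8 mOsm/kg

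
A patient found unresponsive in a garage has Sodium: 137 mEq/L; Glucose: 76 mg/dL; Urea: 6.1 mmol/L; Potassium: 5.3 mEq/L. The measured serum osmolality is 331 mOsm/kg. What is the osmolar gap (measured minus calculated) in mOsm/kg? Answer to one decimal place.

46.7 mOsm/kg

Calculated osmolality = 2·Na + glucose/18 + urea
= 2·137 + 76/18 + 6.1
= 274 + 4.22 + 6.10
= 284.32 mOsm/kg ≈ 284.3 mOsm/kg
Osmolar gap = measured − calculated = 331 − 284.3 = 46.7 mOsm/kg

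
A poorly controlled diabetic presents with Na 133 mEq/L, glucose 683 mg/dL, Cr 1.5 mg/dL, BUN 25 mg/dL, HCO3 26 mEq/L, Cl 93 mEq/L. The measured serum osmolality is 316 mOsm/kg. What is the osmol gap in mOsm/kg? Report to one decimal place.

Calculated osmolality = 2·Na + glucose/18 + BUN/2.8
= 2·133 + 683/18 + 25/2.8
= 266 + 37.94 + 8.93
= 312.87 mOsm/kg ≈ 312.9 mOsm/kg
Osmolar gap = measured − calculated = 316 − 312.9 = 3.1 mOsm/kg

3.1 mOsm/kg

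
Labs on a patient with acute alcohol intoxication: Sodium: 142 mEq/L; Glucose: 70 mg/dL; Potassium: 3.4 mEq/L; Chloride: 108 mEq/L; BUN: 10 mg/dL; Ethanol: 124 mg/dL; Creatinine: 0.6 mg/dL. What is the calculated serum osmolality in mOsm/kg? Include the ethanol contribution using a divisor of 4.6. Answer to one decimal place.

318.4 mOsm/kg

Calculated osmolality = 2·Na + glucose/18 + BUN/2.8 + ethanol/4.6
= 2·142 + 70/18 + 10/2.8 + 124/4.6
= 284 + 3.89 + 3.57 + 26.96
= 318.42 mOsm/kg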